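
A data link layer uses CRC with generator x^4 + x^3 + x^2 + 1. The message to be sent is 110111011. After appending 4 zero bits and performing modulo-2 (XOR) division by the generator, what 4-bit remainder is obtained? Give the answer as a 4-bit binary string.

0111

Append 4 zeros: 1101110110000. Divide by 11101 (XOR where the leading bit is 1):
  pos 0: 11011 XOR 11101 = 00110
  pos 2: 11010 XOR 11101 = 00111
  pos 4: 11111 XOR 11101 = 00010
  pos 7: 10000 XOR 11101 = 01101
  pos 8: 11010 XOR 11101 = 00111
Remainder (last 4 bits) = 0111. This is the CRC / FCS.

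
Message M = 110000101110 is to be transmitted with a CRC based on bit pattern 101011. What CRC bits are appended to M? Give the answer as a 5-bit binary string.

Append 5 zeros: 11000010111000000. Divide by 101011 (XOR where the leading bit is 1):
  pos 0: 110000 XOR 101011 = 011011
  pos 1: 110111 XOR 101011 = 011100
  pos 2: 111000 XOR 101011 = 010011
  pos 3: 100111 XOR 101011 = 001100
  pos 5: 110011 XOR 101011 = 011000
  pos 6: 110000 XOR 101011 = 011011
  pos 7: 110110 XOR 101011 = 011101
  pos 8: 111010 XOR 101011 = 010001
  pos 9: 100010 XOR 101011 = 001001
  pos 11: 100100 XOR 101011 = 001111
Remainder (last 5 bits) = 01111. This is the CRC / FCS.

01111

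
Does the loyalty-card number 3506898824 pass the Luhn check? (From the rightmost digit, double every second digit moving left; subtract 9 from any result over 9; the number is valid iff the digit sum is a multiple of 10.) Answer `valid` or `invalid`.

From the right, keep odd positions and double even positions (subtract 9 from any doubled value over 9):
  doubled (positions 2,4,...): 4 7 7 0 6 → sum 24
  kept (positions 1,3,...): 4 8 9 6 5 → sum 32
Total = 56.
56 mod 10 = 6, so the number is invalid.

invalid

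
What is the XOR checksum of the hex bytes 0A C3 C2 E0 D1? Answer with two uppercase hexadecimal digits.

XOR the bytes together:
  start with 0x0A
  0x0A ⊕ 0xC3 = 0xC9
  0xC9 ⊕ 0xC2 = 0x0B
  0x0B ⊕ 0xE0 = 0xEB
  0xEB ⊕ 0xD1 = 0x3A

3A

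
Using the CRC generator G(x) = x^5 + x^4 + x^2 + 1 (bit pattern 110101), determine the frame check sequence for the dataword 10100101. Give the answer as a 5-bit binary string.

00101

Append 5 zeros: 1010010100000. Divide by 110101 (XOR where the leading bit is 1):
  pos 0: 101001 XOR 110101 = 011100
  pos 1: 111000 XOR 110101 = 001101
  pos 3: 110110 XOR 110101 = 000011
  pos 7: 110000 XOR 110101 = 000101
Remainder (last 5 bits) = 00101. This is the CRC / FCS.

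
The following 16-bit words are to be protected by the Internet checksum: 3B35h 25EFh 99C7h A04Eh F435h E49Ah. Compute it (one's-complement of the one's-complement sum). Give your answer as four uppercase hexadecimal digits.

8BF4

One's-complement addition (fold any carry out of bit 15 back into bit 0):
  0x3B35 + 0x25EF = 0x06124
  0x6124 + 0x99C7 = 0x0FAEB
  0xFAEB + 0xA04E = 0x19B39 → wrap carry → 0x9B3A
  0x9B3A + 0xF435 = 0x18F6F → wrap carry → 0x8F70
  0x8F70 + 0xE49A = 0x1740A → wrap carry → 0x740B
One's-complement sum = 0x740B.
Checksum = ~0x740B & 0xFFFF = 0x8BF4.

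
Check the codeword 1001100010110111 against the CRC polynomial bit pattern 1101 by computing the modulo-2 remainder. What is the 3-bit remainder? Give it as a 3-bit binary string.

Modulo-2 division of 1001100010110111 by 1101:
  pos 0: 1001 XOR 1101 = 0100
  pos 1: 1001 XOR 1101 = 0100
  pos 2: 1000 XOR 1101 = 0101
  pos 3: 1010 XOR 1101 = 0111
  pos 4: 1110 XOR 1101 = 0011
  pos 6: 1110 XOR 1101 = 0011
  pos 8: 1111 XOR 1101 = 0010
  pos 10: 1001 XOR 1101 = 0100
  pos 11: 1001 XOR 1101 = 0100
  pos 12: 1001 XOR 1101 = 0100
Remainder = 100 (nonzero — an error is detected).

100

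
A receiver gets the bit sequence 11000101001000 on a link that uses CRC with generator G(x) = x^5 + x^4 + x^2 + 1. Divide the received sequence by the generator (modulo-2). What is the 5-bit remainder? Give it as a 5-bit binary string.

Modulo-2 division of 11000101001000 by 110101:
  pos 0: 110001 XOR 110101 = 000100
  pos 3: 100010 XOR 110101 = 010111
  pos 4: 101110 XOR 110101 = 011011
  pos 5: 110111 XOR 110101 = 000010
Remainder = 10000 (nonzero — an error is detected).

10000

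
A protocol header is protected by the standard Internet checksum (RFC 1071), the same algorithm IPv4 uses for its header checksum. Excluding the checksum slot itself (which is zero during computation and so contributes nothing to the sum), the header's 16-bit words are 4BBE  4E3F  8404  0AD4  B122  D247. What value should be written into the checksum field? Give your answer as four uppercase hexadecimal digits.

One's-complement addition (fold any carry out of bit 15 back into bit 0):
  0x4BBE + 0x4E3F = 0x099FD
  0x99FD + 0x8404 = 0x11E01 → wrap carry → 0x1E02
  0x1E02 + 0x0AD4 = 0x028D6
  0x28D6 + 0xB122 = 0x0D9F8
  0xD9F8 + 0xD247 = 0x1AC3F → wrap carry → 0xAC40
One's-complement sum = 0xAC40.
Checksum = ~0xAC40 & 0xFFFF = 0x53BF.

53BF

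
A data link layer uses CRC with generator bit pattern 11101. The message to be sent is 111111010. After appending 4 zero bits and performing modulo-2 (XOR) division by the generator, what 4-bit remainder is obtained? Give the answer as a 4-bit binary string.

Append 4 zeros: 1111110100000. Divide by 11101 (XOR where the leading bit is 1):
  pos 0: 11111 XOR 11101 = 00010
  pos 3: 10101 XOR 11101 = 01000
  pos 4: 10000 XOR 11101 = 01101
  pos 5: 11010 XOR 11101 = 00111
  pos 7: 11100 XOR 11101 = 00001
Remainder (last 4 bits) = 0010. This is the CRC / FCS.

0010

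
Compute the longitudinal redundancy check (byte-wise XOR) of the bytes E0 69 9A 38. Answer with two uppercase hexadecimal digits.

2B

XOR the bytes together:
  start with 0xE0
  0xE0 ⊕ 0x69 = 0x89
  0x89 ⊕ 0x9A = 0x13
  0x13 ⊕ 0x38 = 0x2B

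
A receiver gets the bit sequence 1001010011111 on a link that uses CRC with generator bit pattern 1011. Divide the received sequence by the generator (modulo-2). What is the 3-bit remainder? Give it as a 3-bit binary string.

000

Modulo-2 division of 1001010011111 by 1011:
  pos 0: 1001 XOR 1011 = 0010
  pos 2: 1001 XOR 1011 = 0010
  pos 4: 1000 XOR 1011 = 0011
  pos 6: 1111 XOR 1011 = 0100
  pos 7: 1001 XOR 1011 = 0010
  pos 9: 1011 XOR 1011 = 0000
Remainder = 000 (zero — the frame passes the CRC check).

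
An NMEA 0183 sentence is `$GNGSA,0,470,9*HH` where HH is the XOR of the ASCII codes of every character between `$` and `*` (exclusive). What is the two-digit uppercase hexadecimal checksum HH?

4A

XOR the ASCII codes of the payload characters:
  'G' = 0x47 → acc = 0x47
  'N' = 0x4E → acc = 0x09
  'G' = 0x47 → acc = 0x4E
  'S' = 0x53 → acc = 0x1D
  'A' = 0x41 → acc = 0x5C
  ',' = 0x2C → acc = 0x70
  '0' = 0x30 → acc = 0x40
  ',' = 0x2C → acc = 0x6C
  '4' = 0x34 → acc = 0x58
  '7' = 0x37 → acc = 0x6F
  '0' = 0x30 → acc = 0x5F
  ',' = 0x2C → acc = 0x73
  '9' = 0x39 → acc = 0x4A
Checksum = 0x4A.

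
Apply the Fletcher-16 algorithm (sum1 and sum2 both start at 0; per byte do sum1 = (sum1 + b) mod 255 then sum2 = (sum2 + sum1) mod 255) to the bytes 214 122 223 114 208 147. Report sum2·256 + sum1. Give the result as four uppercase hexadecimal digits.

Running sums (mod 255):
  after byte 0 (214): sum1=214, sum2=214
  after byte 1 (122): sum1=81, sum2=40
  after byte 2 (223): sum1=49, sum2=89
  after byte 3 (114): sum1=163, sum2=252
  after byte 4 (208): sum1=116, sum2=113
  after byte 5 (147): sum1=8, sum2=121
Checksum = sum2·256 + sum1 = 121·256 + 8 = 30984 = 0x7908.

7908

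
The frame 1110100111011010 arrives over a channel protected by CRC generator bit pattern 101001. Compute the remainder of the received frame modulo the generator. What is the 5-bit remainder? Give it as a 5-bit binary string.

Modulo-2 division of 1110100111011010 by 101001:
  pos 0: 111010 XOR 101001 = 010011
  pos 1: 100110 XOR 101001 = 001111
  pos 3: 111111 XOR 101001 = 010110
  pos 4: 101101 XOR 101001 = 000100
  pos 7: 100011 XOR 101001 = 001010
  pos 9: 101001 XOR 101001 = 000000
Remainder = 00000 (zero — the frame passes the CRC check).

00000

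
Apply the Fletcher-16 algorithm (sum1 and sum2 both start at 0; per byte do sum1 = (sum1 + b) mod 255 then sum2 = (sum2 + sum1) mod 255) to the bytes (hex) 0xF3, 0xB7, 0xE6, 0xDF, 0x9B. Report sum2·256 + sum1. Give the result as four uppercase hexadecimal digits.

B20E

Running sums (mod 255):
  after byte 0 (0xF3): sum1=243, sum2=243
  after byte 1 (0xB7): sum1=171, sum2=159
  after byte 2 (0xE6): sum1=146, sum2=50
  after byte 3 (0xDF): sum1=114, sum2=164
  after byte 4 (0x9B): sum1=14, sum2=178
Checksum = sum2·256 + sum1 = 178·256 + 14 = 45582 = 0xB20E.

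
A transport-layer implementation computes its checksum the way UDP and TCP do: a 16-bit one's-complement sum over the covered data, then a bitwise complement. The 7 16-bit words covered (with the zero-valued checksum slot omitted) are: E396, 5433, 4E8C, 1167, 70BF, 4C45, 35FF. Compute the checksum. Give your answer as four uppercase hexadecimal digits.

One's-complement addition (fold any carry out of bit 15 back into bit 0):
  0xE396 + 0x5433 = 0x137C9 → wrap carry → 0x37CA
  0x37CA + 0x4E8C = 0x08656
  0x8656 + 0x1167 = 0x097BD
  0x97BD + 0x70BF = 0x1087C → wrap carry → 0x087D
  0x087D + 0x4C45 = 0x054C2
  0x54C2 + 0x35FF = 0x08AC1
One's-complement sum = 0x8AC1.
Checksum = ~0x8AC1 & 0xFFFF = 0x753E.

753E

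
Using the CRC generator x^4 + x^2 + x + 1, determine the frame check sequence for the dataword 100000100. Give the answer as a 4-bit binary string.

Append 4 zeros: 1000001000000. Divide by 10111 (XOR where the leading bit is 1):
  pos 0: 10000 XOR 10111 = 00111
  pos 2: 11101 XOR 10111 = 01010
  pos 3: 10100 XOR 10111 = 00011
  pos 6: 11000 XOR 10111 = 01111
  pos 7: 11110 XOR 10111 = 01001
  pos 8: 10010 XOR 10111 = 00101
Remainder (last 4 bits) = 0101. This is the CRC / FCS.

0101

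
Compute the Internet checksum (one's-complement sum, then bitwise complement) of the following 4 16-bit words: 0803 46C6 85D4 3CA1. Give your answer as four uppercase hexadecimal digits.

One's-complement addition (fold any carry out of bit 15 back into bit 0):
  0x0803 + 0x46C6 = 0x04EC9
  0x4EC9 + 0x85D4 = 0x0D49D
  0xD49D + 0x3CA1 = 0x1113E → wrap carry → 0x113F
One's-complement sum = 0x113F.
Checksum = ~0x113F & 0xFFFF = 0xEEC0.

EEC0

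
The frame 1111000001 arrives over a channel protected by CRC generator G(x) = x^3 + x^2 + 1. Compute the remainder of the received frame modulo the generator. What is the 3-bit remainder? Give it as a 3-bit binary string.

000

Modulo-2 division of 1111000001 by 1101:
  pos 0: 1111 XOR 1101 = 0010
  pos 2: 1000 XOR 1101 = 0101
  pos 3: 1010 XOR 1101 = 0111
  pos 4: 1110 XOR 1101 = 0011
  pos 6: 1101 XOR 1101 = 0000
Remainder = 000 (zero — the frame passes the CRC check).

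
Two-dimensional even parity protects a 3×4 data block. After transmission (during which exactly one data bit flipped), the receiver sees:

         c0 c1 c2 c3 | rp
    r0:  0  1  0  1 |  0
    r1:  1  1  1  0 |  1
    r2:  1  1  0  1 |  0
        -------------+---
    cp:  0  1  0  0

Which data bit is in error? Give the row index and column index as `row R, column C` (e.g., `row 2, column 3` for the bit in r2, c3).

row 2, column 2

Recompute each row's even parity and compare to rp:
  r0: data parity 0, sent rp 0 → ok
  r1: data parity 1, sent rp 1 → ok
  r2: data parity 1, sent rp 0 → mismatch
Recompute each column's even parity and compare to cp:
  c0: data parity 0, sent cp 0 → ok
  c1: data parity 1, sent cp 1 → ok
  c2: data parity 1, sent cp 0 → mismatch
  c3: data parity 0, sent cp 0 → ok
Exactly one row (r2) and one column (c2) fail → the flipped bit is at their intersection.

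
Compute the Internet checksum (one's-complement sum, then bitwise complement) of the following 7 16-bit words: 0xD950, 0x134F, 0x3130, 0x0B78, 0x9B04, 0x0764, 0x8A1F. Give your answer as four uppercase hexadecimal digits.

AA2F

One's-complement addition (fold any carry out of bit 15 back into bit 0):
  0xD950 + 0x134F = 0x0EC9F
  0xEC9F + 0x3130 = 0x11DCF → wrap carry → 0x1DD0
  0x1DD0 + 0x0B78 = 0x02948
  0x2948 + 0x9B04 = 0x0C44C
  0xC44C + 0x0764 = 0x0CBB0
  0xCBB0 + 0x8A1F = 0x155CF → wrap carry → 0x55D0
One's-complement sum = 0x55D0.
Checksum = ~0x55D0 & 0xFFFF = 0xAA2F.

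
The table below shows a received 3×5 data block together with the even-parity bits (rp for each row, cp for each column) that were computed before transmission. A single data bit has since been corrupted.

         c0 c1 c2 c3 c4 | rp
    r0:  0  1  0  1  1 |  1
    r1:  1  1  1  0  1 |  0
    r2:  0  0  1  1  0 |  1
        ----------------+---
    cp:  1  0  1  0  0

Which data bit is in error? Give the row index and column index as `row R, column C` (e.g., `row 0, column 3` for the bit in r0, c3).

row 2, column 2

Recompute each row's even parity and compare to rp:
  r0: data parity 1, sent rp 1 → ok
  r1: data parity 0, sent rp 0 → ok
  r2: data parity 0, sent rp 1 → mismatch
Recompute each column's even parity and compare to cp:
  c0: data parity 1, sent cp 1 → ok
  c1: data parity 0, sent cp 0 → ok
  c2: data parity 0, sent cp 1 → mismatch
  c3: data parity 0, sent cp 0 → ok
  c4: data parity 0, sent cp 0 → ok
Exactly one row (r2) and one column (c2) fail → the flipped bit is at their intersection.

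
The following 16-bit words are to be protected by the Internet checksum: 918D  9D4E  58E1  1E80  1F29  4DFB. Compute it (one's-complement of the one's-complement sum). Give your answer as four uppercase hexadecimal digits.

One's-complement addition (fold any carry out of bit 15 back into bit 0):
  0x918D + 0x9D4E = 0x12EDB → wrap carry → 0x2EDC
  0x2EDC + 0x58E1 = 0x087BD
  0x87BD + 0x1E80 = 0x0A63D
  0xA63D + 0x1F29 = 0x0C566
  0xC566 + 0x4DFB = 0x11361 → wrap carry → 0x1362
One's-complement sum = 0x1362.
Checksum = ~0x1362 & 0xFFFF = 0xEC9D.

EC9D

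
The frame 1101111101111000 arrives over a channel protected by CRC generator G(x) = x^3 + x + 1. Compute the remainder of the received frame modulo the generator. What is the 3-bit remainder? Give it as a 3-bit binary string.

Modulo-2 division of 1101111101111000 by 1011:
  pos 0: 1101 XOR 1011 = 0110
  pos 1: 1101 XOR 1011 = 0110
  pos 2: 1101 XOR 1011 = 0110
  pos 3: 1101 XOR 1011 = 0110
  pos 4: 1101 XOR 1011 = 0110
  pos 5: 1100 XOR 1011 = 0111
  pos 6: 1111 XOR 1011 = 0100
  pos 7: 1001 XOR 1011 = 0010
  pos 9: 1011 XOR 1011 = 0000
Remainder = 000 (zero — the frame passes the CRC check).

000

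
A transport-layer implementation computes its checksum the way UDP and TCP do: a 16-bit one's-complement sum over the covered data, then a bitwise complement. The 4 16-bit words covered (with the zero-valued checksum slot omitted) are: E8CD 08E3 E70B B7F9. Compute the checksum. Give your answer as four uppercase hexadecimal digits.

One's-complement addition (fold any carry out of bit 15 back into bit 0):
  0xE8CD + 0x08E3 = 0x0F1B0
  0xF1B0 + 0xE70B = 0x1D8BB → wrap carry → 0xD8BC
  0xD8BC + 0xB7F9 = 0x190B5 → wrap carry → 0x90B6
One's-complement sum = 0x90B6.
Checksum = ~0x90B6 & 0xFFFF = 0x6F49.

6F49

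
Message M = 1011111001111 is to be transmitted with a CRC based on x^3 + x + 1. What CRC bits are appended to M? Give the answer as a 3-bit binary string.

Append 3 zeros: 1011111001111000. Divide by 1011 (XOR where the leading bit is 1):
  pos 0: 1011 XOR 1011 = 0000
  pos 4: 1110 XOR 1011 = 0101
  pos 5: 1010 XOR 1011 = 0001
  pos 8: 1111 XOR 1011 = 0100
  pos 9: 1001 XOR 1011 = 0010
  pos 11: 1000 XOR 1011 = 0011
Remainder (last 3 bits) = 110. This is the CRC / FCS.

110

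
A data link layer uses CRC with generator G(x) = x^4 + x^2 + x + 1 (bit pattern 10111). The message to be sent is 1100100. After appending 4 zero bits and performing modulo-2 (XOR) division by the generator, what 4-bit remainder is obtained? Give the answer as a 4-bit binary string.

0111

Append 4 zeros: 11001000000. Divide by 10111 (XOR where the leading bit is 1):
  pos 0: 11001 XOR 10111 = 01110
  pos 1: 11100 XOR 10111 = 01011
  pos 2: 10110 XOR 10111 = 00001
  pos 6: 10000 XOR 10111 = 00111
Remainder (last 4 bits) = 0111. This is the CRC / FCS.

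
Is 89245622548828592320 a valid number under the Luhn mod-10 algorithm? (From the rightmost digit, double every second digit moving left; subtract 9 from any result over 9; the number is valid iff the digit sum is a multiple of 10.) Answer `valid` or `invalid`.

From the right, keep odd positions and double even positions (subtract 9 from any doubled value over 9):
  doubled (positions 2,4,...): 4 4 1 4 7 1 4 1 4 7 → sum 37
  kept (positions 1,3,...): 0 3 9 8 8 4 2 6 4 9 → sum 53
Total = 90.
90 mod 10 = 0, so the number is valid.

valid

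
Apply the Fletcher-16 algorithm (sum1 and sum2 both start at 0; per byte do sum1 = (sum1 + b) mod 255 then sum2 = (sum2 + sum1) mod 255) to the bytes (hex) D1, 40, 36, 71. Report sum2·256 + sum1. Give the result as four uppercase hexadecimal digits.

E5B9

Running sums (mod 255):
  after byte 0 (D1): sum1=209, sum2=209
  after byte 1 (40): sum1=18, sum2=227
  after byte 2 (36): sum1=72, sum2=44
  after byte 3 (71): sum1=185, sum2=229
Checksum = sum2·256 + sum1 = 229·256 + 185 = 58809 = 0xE5B9.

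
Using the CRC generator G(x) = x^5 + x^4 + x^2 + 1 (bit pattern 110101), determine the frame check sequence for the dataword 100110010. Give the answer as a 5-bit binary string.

01100

Append 5 zeros: 10011001000000. Divide by 110101 (XOR where the leading bit is 1):
  pos 0: 100110 XOR 110101 = 010011
  pos 1: 100110 XOR 110101 = 010011
  pos 2: 100111 XOR 110101 = 010010
  pos 3: 100100 XOR 110101 = 010001
  pos 4: 100010 XOR 110101 = 010111
  pos 5: 101110 XOR 110101 = 011011
  pos 6: 110110 XOR 110101 = 000011
Remainder (last 5 bits) = 01100. This is the CRC / FCS.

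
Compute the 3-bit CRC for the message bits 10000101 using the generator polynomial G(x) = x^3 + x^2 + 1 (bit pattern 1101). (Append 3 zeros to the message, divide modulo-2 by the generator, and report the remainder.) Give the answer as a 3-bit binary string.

Append 3 zeros: 10000101000. Divide by 1101 (XOR where the leading bit is 1):
  pos 0: 1000 XOR 1101 = 0101
  pos 1: 1010 XOR 1101 = 0111
  pos 2: 1111 XOR 1101 = 0010
  pos 4: 1001 XOR 1101 = 0100
  pos 5: 1000 XOR 1101 = 0101
  pos 6: 1010 XOR 1101 = 0111
  pos 7: 1110 XOR 1101 = 0011
Remainder (last 3 bits) = 011. This is the CRC / FCS.

011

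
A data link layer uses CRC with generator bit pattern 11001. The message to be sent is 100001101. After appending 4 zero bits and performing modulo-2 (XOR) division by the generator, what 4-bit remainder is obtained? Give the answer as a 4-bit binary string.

0010

Append 4 zeros: 1000011010000. Divide by 11001 (XOR where the leading bit is 1):
  pos 0: 10000 XOR 11001 = 01001
  pos 1: 10011 XOR 11001 = 01010
  pos 2: 10101 XOR 11001 = 01100
  pos 3: 11000 XOR 11001 = 00001
  pos 7: 11000 XOR 11001 = 00001
Remainder (last 4 bits) = 0010. This is the CRC / FCS.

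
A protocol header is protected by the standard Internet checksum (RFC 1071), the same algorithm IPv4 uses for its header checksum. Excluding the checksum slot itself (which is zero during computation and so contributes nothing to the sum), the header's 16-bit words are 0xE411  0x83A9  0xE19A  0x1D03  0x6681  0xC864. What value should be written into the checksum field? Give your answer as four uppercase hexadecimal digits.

6AC0

One's-complement addition (fold any carry out of bit 15 back into bit 0):
  0xE411 + 0x83A9 = 0x167BA → wrap carry → 0x67BB
  0x67BB + 0xE19A = 0x14955 → wrap carry → 0x4956
  0x4956 + 0x1D03 = 0x06659
  0x6659 + 0x6681 = 0x0CCDA
  0xCCDA + 0xC864 = 0x1953E → wrap carry → 0x953F
One's-complement sum = 0x953F.
Checksum = ~0x953F & 0xFFFF = 0x6AC0.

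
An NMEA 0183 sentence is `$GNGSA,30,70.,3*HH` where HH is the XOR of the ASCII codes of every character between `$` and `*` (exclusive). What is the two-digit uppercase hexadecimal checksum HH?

69

XOR the ASCII codes of the payload characters:
  'G' = 0x47 → acc = 0x47
  'N' = 0x4E → acc = 0x09
  'G' = 0x47 → acc = 0x4E
  'S' = 0x53 → acc = 0x1D
  'A' = 0x41 → acc = 0x5C
  ',' = 0x2C → acc = 0x70
  '3' = 0x33 → acc = 0x43
  '0' = 0x30 → acc = 0x73
  ',' = 0x2C → acc = 0x5F
  '7' = 0x37 → acc = 0x68
  '0' = 0x30 → acc = 0x58
  '.' = 0x2E → acc = 0x76
  ',' = 0x2C → acc = 0x5A
  '3' = 0x33 → acc = 0x69
Checksum = 0x69.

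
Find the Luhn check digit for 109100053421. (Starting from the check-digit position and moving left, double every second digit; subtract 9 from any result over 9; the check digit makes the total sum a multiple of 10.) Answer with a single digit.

Partial digits right→left: 1 2 4 3 5 0 0 0 1 9 0 1
Double every second digit counting from the check-digit position (so the 1st, 3rd, 5th, ... of the partial from the right).
  doubled (with −9 where >9): 2 8 1 0 2 0 → sum 13
  kept as-is: 2 3 0 0 9 1 → sum 15
Total = 13 + 15 = 28.
Check digit = (10 − (28 mod 10)) mod 10 = 2.

2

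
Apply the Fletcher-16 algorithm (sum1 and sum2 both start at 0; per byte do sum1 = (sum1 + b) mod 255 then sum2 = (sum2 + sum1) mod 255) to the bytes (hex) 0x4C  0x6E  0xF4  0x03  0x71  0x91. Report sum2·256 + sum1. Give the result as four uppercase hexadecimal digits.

43B5

Running sums (mod 255):
  after byte 0 (0x4C): sum1=76, sum2=76
  after byte 1 (0x6E): sum1=186, sum2=7
  after byte 2 (0xF4): sum1=175, sum2=182
  after byte 3 (0x03): sum1=178, sum2=105
  after byte 4 (0x71): sum1=36, sum2=141
  after byte 5 (0x91): sum1=181, sum2=67
Checksum = sum2·256 + sum1 = 67·256 + 181 = 17333 = 0x43B5.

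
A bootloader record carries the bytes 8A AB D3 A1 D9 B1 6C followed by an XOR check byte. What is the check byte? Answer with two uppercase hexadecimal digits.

57

XOR the bytes together:
  start with 0x8A
  0x8A ⊕ 0xAB = 0x21
  0x21 ⊕ 0xD3 = 0xF2
  0xF2 ⊕ 0xA1 = 0x53
  0x53 ⊕ 0xD9 = 0x8A
  0x8A ⊕ 0xB1 = 0x3B
  0x3B ⊕ 0x6C = 0x57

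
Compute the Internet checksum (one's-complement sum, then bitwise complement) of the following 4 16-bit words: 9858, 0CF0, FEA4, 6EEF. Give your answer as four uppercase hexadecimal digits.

One's-complement addition (fold any carry out of bit 15 back into bit 0):
  0x9858 + 0x0CF0 = 0x0A548
  0xA548 + 0xFEA4 = 0x1A3EC → wrap carry → 0xA3ED
  0xA3ED + 0x6EEF = 0x112DC → wrap carry → 0x12DD
One's-complement sum = 0x12DD.
Checksum = ~0x12DD & 0xFFFF = 0xED22.

ED22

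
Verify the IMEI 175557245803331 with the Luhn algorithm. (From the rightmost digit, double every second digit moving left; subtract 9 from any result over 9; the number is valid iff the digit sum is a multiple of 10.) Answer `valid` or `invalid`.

From the right, keep odd positions and double even positions (subtract 9 from any doubled value over 9):
  doubled (positions 2,4,...): 6 6 7 8 5 1 5 → sum 38
  kept (positions 1,3,...): 1 3 0 5 2 5 5 1 → sum 22
Total = 60.
60 mod 10 = 0, so the number is valid.

valid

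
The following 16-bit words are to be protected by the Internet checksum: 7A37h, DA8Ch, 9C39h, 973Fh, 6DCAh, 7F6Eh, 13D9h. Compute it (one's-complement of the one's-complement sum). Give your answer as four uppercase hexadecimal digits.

One's-complement addition (fold any carry out of bit 15 back into bit 0):
  0x7A37 + 0xDA8C = 0x154C3 → wrap carry → 0x54C4
  0x54C4 + 0x9C39 = 0x0F0FD
  0xF0FD + 0x973F = 0x1883C → wrap carry → 0x883D
  0x883D + 0x6DCA = 0x0F607
  0xF607 + 0x7F6E = 0x17575 → wrap carry → 0x7576
  0x7576 + 0x13D9 = 0x0894F
One's-complement sum = 0x894F.
Checksum = ~0x894F & 0xFFFF = 0x76B0.

76B0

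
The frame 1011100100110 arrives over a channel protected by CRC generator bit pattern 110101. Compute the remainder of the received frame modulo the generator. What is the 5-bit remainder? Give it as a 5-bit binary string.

Modulo-2 division of 1011100100110 by 110101:
  pos 0: 101110 XOR 110101 = 011011
  pos 1: 110110 XOR 110101 = 000011
  pos 5: 111001 XOR 110101 = 001100
  pos 7: 110010 XOR 110101 = 000111
Remainder = 00111 (nonzero — an error is detected).

00111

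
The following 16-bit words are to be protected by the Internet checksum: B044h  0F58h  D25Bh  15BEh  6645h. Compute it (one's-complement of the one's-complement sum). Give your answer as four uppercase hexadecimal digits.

F203

One's-complement addition (fold any carry out of bit 15 back into bit 0):
  0xB044 + 0x0F58 = 0x0BF9C
  0xBF9C + 0xD25B = 0x191F7 → wrap carry → 0x91F8
  0x91F8 + 0x15BE = 0x0A7B6
  0xA7B6 + 0x6645 = 0x10DFB → wrap carry → 0x0DFC
One's-complement sum = 0x0DFC.
Checksum = ~0x0DFC & 0xFFFF = 0xF203.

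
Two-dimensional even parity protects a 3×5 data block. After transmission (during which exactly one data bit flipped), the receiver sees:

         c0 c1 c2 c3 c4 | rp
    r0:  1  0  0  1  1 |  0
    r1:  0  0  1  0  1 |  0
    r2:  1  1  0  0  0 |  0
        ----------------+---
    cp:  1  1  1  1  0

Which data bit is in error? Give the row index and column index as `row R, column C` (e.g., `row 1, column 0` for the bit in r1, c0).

row 0, column 0

Recompute each row's even parity and compare to rp:
  r0: data parity 1, sent rp 0 → mismatch
  r1: data parity 0, sent rp 0 → ok
  r2: data parity 0, sent rp 0 → ok
Recompute each column's even parity and compare to cp:
  c0: data parity 0, sent cp 1 → mismatch
  c1: data parity 1, sent cp 1 → ok
  c2: data parity 1, sent cp 1 → ok
  c3: data parity 1, sent cp 1 → ok
  c4: data parity 0, sent cp 0 → ok
Exactly one row (r0) and one column (c0) fail → the flipped bit is at their intersection.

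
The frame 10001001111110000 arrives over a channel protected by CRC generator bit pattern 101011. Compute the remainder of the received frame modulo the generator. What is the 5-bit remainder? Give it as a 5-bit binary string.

Modulo-2 division of 10001001111110000 by 101011:
  pos 0: 100010 XOR 101011 = 001001
  pos 2: 100101 XOR 101011 = 001110
  pos 4: 111011 XOR 101011 = 010000
  pos 5: 100001 XOR 101011 = 001010
  pos 7: 101011 XOR 101011 = 000000
Remainder = 00000 (zero — the frame passes the CRC check).

00000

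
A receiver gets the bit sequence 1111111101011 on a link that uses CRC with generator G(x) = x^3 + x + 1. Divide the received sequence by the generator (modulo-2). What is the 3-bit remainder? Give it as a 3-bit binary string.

Modulo-2 division of 1111111101011 by 1011:
  pos 0: 1111 XOR 1011 = 0100
  pos 1: 1001 XOR 1011 = 0010
  pos 3: 1011 XOR 1011 = 0000
  pos 7: 1010 XOR 1011 = 0001
Remainder = 111 (nonzero — an error is detected).

111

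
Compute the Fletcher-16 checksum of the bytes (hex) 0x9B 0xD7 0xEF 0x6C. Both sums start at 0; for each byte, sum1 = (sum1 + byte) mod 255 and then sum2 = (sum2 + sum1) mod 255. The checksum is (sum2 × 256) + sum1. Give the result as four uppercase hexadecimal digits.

Running sums (mod 255):
  after byte 0 (0x9B): sum1=155, sum2=155
  after byte 1 (0xD7): sum1=115, sum2=15
  after byte 2 (0xEF): sum1=99, sum2=114
  after byte 3 (0x6C): sum1=207, sum2=66
Checksum = sum2·256 + sum1 = 66·256 + 207 = 17103 = 0x42CF.

42CF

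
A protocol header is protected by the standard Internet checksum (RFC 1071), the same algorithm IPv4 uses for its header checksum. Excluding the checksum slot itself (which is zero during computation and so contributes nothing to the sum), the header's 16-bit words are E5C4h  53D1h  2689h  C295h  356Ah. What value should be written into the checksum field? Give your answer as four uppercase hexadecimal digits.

A7E0

One's-complement addition (fold any carry out of bit 15 back into bit 0):
  0xE5C4 + 0x53D1 = 0x13995 → wrap carry → 0x3996
  0x3996 + 0x2689 = 0x0601F
  0x601F + 0xC295 = 0x122B4 → wrap carry → 0x22B5
  0x22B5 + 0x356A = 0x0581F
One's-complement sum = 0x581F.
Checksum = ~0x581F & 0xFFFF = 0xA7E0.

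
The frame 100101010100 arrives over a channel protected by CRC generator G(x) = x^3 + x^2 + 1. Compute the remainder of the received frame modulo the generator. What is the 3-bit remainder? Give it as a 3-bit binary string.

000

Modulo-2 division of 100101010100 by 1101:
  pos 0: 1001 XOR 1101 = 0100
  pos 1: 1000 XOR 1101 = 0101
  pos 2: 1011 XOR 1101 = 0110
  pos 3: 1100 XOR 1101 = 0001
  pos 6: 1101 XOR 1101 = 0000
Remainder = 000 (zero — the frame passes the CRC check).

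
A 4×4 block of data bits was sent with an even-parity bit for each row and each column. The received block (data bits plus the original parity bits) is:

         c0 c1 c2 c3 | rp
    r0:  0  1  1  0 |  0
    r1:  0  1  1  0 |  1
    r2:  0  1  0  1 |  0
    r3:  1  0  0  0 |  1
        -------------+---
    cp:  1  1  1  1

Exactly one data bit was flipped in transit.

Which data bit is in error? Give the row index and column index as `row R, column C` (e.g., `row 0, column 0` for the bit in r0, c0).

row 1, column 2

Recompute each row's even parity and compare to rp:
  r0: data parity 0, sent rp 0 → ok
  r1: data parity 0, sent rp 1 → mismatch
  r2: data parity 0, sent rp 0 → ok
  r3: data parity 1, sent rp 1 → ok
Recompute each column's even parity and compare to cp:
  c0: data parity 1, sent cp 1 → ok
  c1: data parity 1, sent cp 1 → ok
  c2: data parity 0, sent cp 1 → mismatch
  c3: data parity 1, sent cp 1 → ok
Exactly one row (r1) and one column (c2) fail → the flipped bit is at their intersection.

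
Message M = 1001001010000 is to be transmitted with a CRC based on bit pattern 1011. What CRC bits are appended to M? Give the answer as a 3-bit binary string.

000

Append 3 zeros: 1001001010000000. Divide by 1011 (XOR where the leading bit is 1):
  pos 0: 1001 XOR 1011 = 0010
  pos 2: 1000 XOR 1011 = 0011
  pos 4: 1110 XOR 1011 = 0101
  pos 5: 1011 XOR 1011 = 0000
Remainder (last 3 bits) = 000. This is the CRC / FCS.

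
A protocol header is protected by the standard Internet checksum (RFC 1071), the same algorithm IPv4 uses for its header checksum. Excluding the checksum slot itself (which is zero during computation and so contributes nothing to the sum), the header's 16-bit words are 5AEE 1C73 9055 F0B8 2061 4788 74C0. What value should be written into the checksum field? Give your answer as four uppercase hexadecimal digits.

2AE6

One's-complement addition (fold any carry out of bit 15 back into bit 0):
  0x5AEE + 0x1C73 = 0x07761
  0x7761 + 0x9055 = 0x107B6 → wrap carry → 0x07B7
  0x07B7 + 0xF0B8 = 0x0F86F
  0xF86F + 0x2061 = 0x118D0 → wrap carry → 0x18D1
  0x18D1 + 0x4788 = 0x06059
  0x6059 + 0x74C0 = 0x0D519
One's-complement sum = 0xD519.
Checksum = ~0xD519 & 0xFFFF = 0x2AE6.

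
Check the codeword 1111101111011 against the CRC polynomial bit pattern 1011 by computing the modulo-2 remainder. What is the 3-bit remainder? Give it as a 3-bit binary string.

Modulo-2 division of 1111101111011 by 1011:
  pos 0: 1111 XOR 1011 = 0100
  pos 1: 1001 XOR 1011 = 0010
  pos 3: 1001 XOR 1011 = 0010
  pos 5: 1011 XOR 1011 = 0000
  pos 9: 1011 XOR 1011 = 0000
Remainder = 000 (zero — the frame passes the CRC check).

000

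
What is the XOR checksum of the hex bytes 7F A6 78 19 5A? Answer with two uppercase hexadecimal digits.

XOR the bytes together:
  start with 0x7F
  0x7F ⊕ 0xA6 = 0xD9
  0xD9 ⊕ 0x78 = 0xA1
  0xA1 ⊕ 0x19 = 0xB8
  0xB8 ⊕ 0x5A = 0xE2

E2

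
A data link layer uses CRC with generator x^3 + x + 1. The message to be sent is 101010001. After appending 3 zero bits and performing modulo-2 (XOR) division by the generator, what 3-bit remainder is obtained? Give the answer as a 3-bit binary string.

000

Append 3 zeros: 101010001000. Divide by 1011 (XOR where the leading bit is 1):
  pos 0: 1010 XOR 1011 = 0001
  pos 3: 1100 XOR 1011 = 0111
  pos 4: 1110 XOR 1011 = 0101
  pos 5: 1011 XOR 1011 = 0000
Remainder (last 3 bits) = 000. This is the CRC / FCS.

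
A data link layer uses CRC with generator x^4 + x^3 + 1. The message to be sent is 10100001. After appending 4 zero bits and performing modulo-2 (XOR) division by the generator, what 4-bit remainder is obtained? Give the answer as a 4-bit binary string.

Append 4 zeros: 101000010000. Divide by 11001 (XOR where the leading bit is 1):
  pos 0: 10100 XOR 11001 = 01101
  pos 1: 11010 XOR 11001 = 00011
  pos 4: 11010 XOR 11001 = 00011
  pos 7: 11000 XOR 11001 = 00001
Remainder (last 4 bits) = 0001. This is the CRC / FCS.

0001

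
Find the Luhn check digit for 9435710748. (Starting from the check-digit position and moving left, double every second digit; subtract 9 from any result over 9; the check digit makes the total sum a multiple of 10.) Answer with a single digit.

Partial digits right→left: 8 4 7 0 1 7 5 3 4 9
Double every second digit counting from the check-digit position (so the 1st, 3rd, 5th, ... of the partial from the right).
  doubled (with −9 where >9): 7 5 2 1 8 → sum 23
  kept as-is: 4 0 7 3 9 → sum 23
Total = 23 + 23 = 46.
Check digit = (10 − (46 mod 10)) mod 10 = 4.

4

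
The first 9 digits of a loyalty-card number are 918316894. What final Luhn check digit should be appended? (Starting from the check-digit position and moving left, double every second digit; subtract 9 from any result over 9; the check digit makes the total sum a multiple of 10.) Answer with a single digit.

8

Partial digits right→left: 4 9 8 6 1 3 8 1 9
Double every second digit counting from the check-digit position (so the 1st, 3rd, 5th, ... of the partial from the right).
  doubled (with −9 where >9): 8 7 2 7 9 → sum 33
  kept as-is: 9 6 3 1 → sum 19
Total = 33 + 19 = 52.
Check digit = (10 − (52 mod 10)) mod 10 = 8.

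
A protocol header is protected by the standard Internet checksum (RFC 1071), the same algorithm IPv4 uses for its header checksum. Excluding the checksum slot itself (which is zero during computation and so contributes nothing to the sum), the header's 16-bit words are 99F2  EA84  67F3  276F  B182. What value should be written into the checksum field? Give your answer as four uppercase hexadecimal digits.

One's-complement addition (fold any carry out of bit 15 back into bit 0):
  0x99F2 + 0xEA84 = 0x18476 → wrap carry → 0x8477
  0x8477 + 0x67F3 = 0x0EC6A
  0xEC6A + 0x276F = 0x113D9 → wrap carry → 0x13DA
  0x13DA + 0xB182 = 0x0C55C
One's-complement sum = 0xC55C.
Checksum = ~0xC55C & 0xFFFF = 0x3AA3.

3AA3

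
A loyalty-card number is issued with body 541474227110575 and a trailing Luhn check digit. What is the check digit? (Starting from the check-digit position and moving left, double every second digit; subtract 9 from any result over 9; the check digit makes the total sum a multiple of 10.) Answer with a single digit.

7

Partial digits right→left: 5 7 5 0 1 1 7 2 2 4 7 4 1 4 5
Double every second digit counting from the check-digit position (so the 1st, 3rd, 5th, ... of the partial from the right).
  doubled (with −9 where >9): 1 1 2 5 4 5 2 1 → sum 21
  kept as-is: 7 0 1 2 4 4 4 → sum 22
Total = 21 + 22 = 43.
Check digit = (10 − (43 mod 10)) mod 10 = 7.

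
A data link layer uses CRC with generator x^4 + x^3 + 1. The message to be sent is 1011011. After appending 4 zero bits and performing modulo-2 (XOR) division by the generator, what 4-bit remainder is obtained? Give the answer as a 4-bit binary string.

0001

Append 4 zeros: 10110110000. Divide by 11001 (XOR where the leading bit is 1):
  pos 0: 10110 XOR 11001 = 01111
  pos 1: 11111 XOR 11001 = 00110
  pos 3: 11010 XOR 11001 = 00011
  pos 6: 11000 XOR 11001 = 00001
Remainder (last 4 bits) = 0001. This is the CRC / FCS.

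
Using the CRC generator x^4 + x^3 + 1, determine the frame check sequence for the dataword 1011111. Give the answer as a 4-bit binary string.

Append 4 zeros: 10111110000. Divide by 11001 (XOR where the leading bit is 1):
  pos 0: 10111 XOR 11001 = 01110
  pos 1: 11101 XOR 11001 = 00100
  pos 3: 10010 XOR 11001 = 01011
  pos 4: 10110 XOR 11001 = 01111
  pos 5: 11110 XOR 11001 = 00111
Remainder (last 4 bits) = 1110. This is the CRC / FCS.

1110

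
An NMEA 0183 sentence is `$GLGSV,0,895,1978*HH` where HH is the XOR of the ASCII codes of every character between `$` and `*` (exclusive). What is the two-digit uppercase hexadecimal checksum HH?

66

XOR the ASCII codes of the payload characters:
  'G' = 0x47 → acc = 0x47
  'L' = 0x4C → acc = 0x0B
  'G' = 0x47 → acc = 0x4C
  'S' = 0x53 → acc = 0x1F
  'V' = 0x56 → acc = 0x49
  ',' = 0x2C → acc = 0x65
  '0' = 0x30 → acc = 0x55
  ',' = 0x2C → acc = 0x79
  '8' = 0x38 → acc = 0x41
  '9' = 0x39 → acc = 0x78
  '5' = 0x35 → acc = 0x4D
  ',' = 0x2C → acc = 0x61
  '1' = 0x31 → acc = 0x50
  '9' = 0x39 → acc = 0x69
  '7' = 0x37 → acc = 0x5E
  '8' = 0x38 → acc = 0x66
Checksum = 0x66.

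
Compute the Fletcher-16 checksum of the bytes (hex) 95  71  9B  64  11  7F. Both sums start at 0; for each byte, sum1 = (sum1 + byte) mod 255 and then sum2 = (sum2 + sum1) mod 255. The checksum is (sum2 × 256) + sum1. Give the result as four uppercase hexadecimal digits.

Running sums (mod 255):
  after byte 0 (95): sum1=149, sum2=149
  after byte 1 (71): sum1=7, sum2=156
  after byte 2 (9B): sum1=162, sum2=63
  after byte 3 (64): sum1=7, sum2=70
  after byte 4 (11): sum1=24, sum2=94
  after byte 5 (7F): sum1=151, sum2=245
Checksum = sum2·256 + sum1 = 245·256 + 151 = 62871 = 0xF597.

F597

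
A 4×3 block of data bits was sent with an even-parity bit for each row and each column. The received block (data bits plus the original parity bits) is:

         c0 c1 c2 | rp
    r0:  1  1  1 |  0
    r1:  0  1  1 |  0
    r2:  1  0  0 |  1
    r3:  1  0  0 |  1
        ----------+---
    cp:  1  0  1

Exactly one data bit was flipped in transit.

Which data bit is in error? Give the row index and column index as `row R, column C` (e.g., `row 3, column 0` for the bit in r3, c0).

row 0, column 2

Recompute each row's even parity and compare to rp:
  r0: data parity 1, sent rp 0 → mismatch
  r1: data parity 0, sent rp 0 → ok
  r2: data parity 1, sent rp 1 → ok
  r3: data parity 1, sent rp 1 → ok
Recompute each column's even parity and compare to cp:
  c0: data parity 1, sent cp 1 → ok
  c1: data parity 0, sent cp 0 → ok
  c2: data parity 0, sent cp 1 → mismatch
Exactly one row (r0) and one column (c2) fail → the flipped bit is at their intersection.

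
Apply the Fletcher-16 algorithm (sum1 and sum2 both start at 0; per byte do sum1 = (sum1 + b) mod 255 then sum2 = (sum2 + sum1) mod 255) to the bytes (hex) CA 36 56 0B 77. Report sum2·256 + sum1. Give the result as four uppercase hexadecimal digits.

5FD9

Running sums (mod 255):
  after byte 0 (CA): sum1=202, sum2=202
  after byte 1 (36): sum1=1, sum2=203
  after byte 2 (56): sum1=87, sum2=35
  after byte 3 (0B): sum1=98, sum2=133
  after byte 4 (77): sum1=217, sum2=95
Checksum = sum2·256 + sum1 = 95·256 + 217 = 24537 = 0x5FD9.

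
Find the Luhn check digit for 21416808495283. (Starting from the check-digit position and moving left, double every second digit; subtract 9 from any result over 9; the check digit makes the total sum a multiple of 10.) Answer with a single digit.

Partial digits right→left: 3 8 2 5 9 4 8 0 8 6 1 4 1 2
Double every second digit counting from the check-digit position (so the 1st, 3rd, 5th, ... of the partial from the right).
  doubled (with −9 where >9): 6 4 9 7 7 2 2 → sum 37
  kept as-is: 8 5 4 0 6 4 2 → sum 29
Total = 37 + 29 = 66.
Check digit = (10 − (66 mod 10)) mod 10 = 4.

4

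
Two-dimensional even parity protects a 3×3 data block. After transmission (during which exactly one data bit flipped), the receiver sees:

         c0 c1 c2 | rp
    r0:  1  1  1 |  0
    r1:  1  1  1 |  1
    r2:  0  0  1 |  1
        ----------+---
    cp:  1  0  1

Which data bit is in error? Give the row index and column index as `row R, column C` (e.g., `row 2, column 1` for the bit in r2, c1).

Recompute each row's even parity and compare to rp:
  r0: data parity 1, sent rp 0 → mismatch
  r1: data parity 1, sent rp 1 → ok
  r2: data parity 1, sent rp 1 → ok
Recompute each column's even parity and compare to cp:
  c0: data parity 0, sent cp 1 → mismatch
  c1: data parity 0, sent cp 0 → ok
  c2: data parity 1, sent cp 1 → ok
Exactly one row (r0) and one column (c0) fail → the flipped bit is at their intersection.

row 0, column 0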